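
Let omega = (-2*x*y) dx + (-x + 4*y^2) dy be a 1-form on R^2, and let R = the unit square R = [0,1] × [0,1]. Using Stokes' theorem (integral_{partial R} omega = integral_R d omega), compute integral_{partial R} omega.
integral_(partial R) omega = 0

Stokes: integral_partial_R omega = integral_R d omega with d omega = (∂Q/∂x - ∂P/∂y) dx ∧ dy.
  ∂Q/∂x = -1
  ∂P/∂y = -2*x
  integrand = ∂Q/∂x - ∂P/∂y = 2*x - 1.
Integrating over R: integral_0^1 integral_0^1 (2*x - 1) dx dy = 0.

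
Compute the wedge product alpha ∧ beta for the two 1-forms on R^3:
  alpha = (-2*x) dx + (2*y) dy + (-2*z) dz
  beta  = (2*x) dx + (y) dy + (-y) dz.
alpha ∧ beta = (-6*x*y) dx ∧ dy + (2*x*(y + 2*z)) dx ∧ dz + (2*y*(-y + z)) dy ∧ dz

Distribute the wedge, using dx_i ∧ dx_j = -dx_j ∧ dx_i and dx_i ∧ dx_i = 0. For each pair (i, j) with i < j, the coefficient of dx_i ∧ dx_j in alpha ∧ beta is (alpha_i * beta_j - alpha_j * beta_i). Collecting: alpha ∧ beta = (-6*x*y) dx ∧ dy + (2*x*(y + 2*z)) dx ∧ dz + (2*y*(-y + z)) dy ∧ dz.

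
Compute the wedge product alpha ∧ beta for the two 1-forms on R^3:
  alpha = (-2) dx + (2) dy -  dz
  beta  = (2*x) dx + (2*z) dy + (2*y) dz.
alpha ∧ beta = (-4*x - 4*z) dx ∧ dy + (2*x - 4*y) dx ∧ dz + (4*y + 2*z) dy ∧ dz

Distribute the wedge, using dx_i ∧ dx_j = -dx_j ∧ dx_i and dx_i ∧ dx_i = 0. For each pair (i, j) with i < j, the coefficient of dx_i ∧ dx_j in alpha ∧ beta is (alpha_i * beta_j - alpha_j * beta_i). Collecting: alpha ∧ beta = (-4*x - 4*z) dx ∧ dy + (2*x - 4*y) dx ∧ dz + (4*y + 2*z) dy ∧ dz.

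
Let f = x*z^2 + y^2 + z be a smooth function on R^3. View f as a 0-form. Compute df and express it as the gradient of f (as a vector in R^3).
df = (z^2) dx + (2*y) dy + (2*x*z + 1) dz; grad f = (z^2, 2*y, 2*x*z + 1)

For a 0-form f, d f = (∂f/∂x) dx + (∂f/∂y) dy + (∂f/∂z) dz. The components of the vector representation are exactly the entries of grad f in Cartesian coordinates:
  ∂f/∂x = z^2
  ∂f/∂y = 2*y
  ∂f/∂z = 2*x*z + 1.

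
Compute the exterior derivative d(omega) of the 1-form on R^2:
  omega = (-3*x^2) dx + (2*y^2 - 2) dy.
d(omega) = 0

For a 1-form omega = sum_i f_i dx_i, the exterior derivative is
  d(omega) = sum_{i < j} (∂f_j/∂x_i - ∂f_i/∂x_j) dx_i ∧ dx_j.

Assembling: d(omega) = 0.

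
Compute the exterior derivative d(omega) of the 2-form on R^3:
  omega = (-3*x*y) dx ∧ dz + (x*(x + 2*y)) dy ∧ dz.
d(omega) = (5*x + 2*y) dx ∧ dy ∧ dz

For a 2-form omega = sum_{i<j} g_{ij} dx_i ∧ dx_j, the exterior derivative is
  d(omega) = sum_{i<j} d(g_{ij}) ∧ dx_i ∧ dx_j = sum_{i<j, k} (∂g_{ij}/∂x_k) dx_k ∧ dx_i ∧ dx_j.
Expand each term, using dx_k ∧ dx_i ∧ dx_j = sgn(permutation) dx_{(a)} ∧ dx_{(b)} ∧ dx_{(c)} with (a < b < c) sorted:
  d(-3*x*y) includes (∂/∂y)(-3*x*y) dy = (-3*x) dy, which multiplied by dx ∧ dz gives (3*x) dx ∧ dy ∧ dz
  d(x*(x + 2*y)) includes (∂/∂x)(x*(x + 2*y)) dx = (2*x + 2*y) dx, which multiplied by dy ∧ dz gives (2*x + 2*y) dx ∧ dy ∧ dz
Collecting like 3-forms: d(omega) = (5*x + 2*y) dx ∧ dy ∧ dz.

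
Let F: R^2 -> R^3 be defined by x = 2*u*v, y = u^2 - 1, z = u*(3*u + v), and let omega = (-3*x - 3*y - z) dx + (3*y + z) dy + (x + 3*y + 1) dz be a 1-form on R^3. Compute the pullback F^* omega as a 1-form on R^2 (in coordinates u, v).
F^* omega = (30*u^3 + 5*u^2*v - 12*u*v^2 - 18*u + 4*v) du + (u*(-9*u^2 - 12*u*v + 4)) dv

Using F^*(f dg) = (f ∘ F) d(g ∘ F), substitute each coordinate x_i by F_i(u, v) in f_i, and replace dx_i by d F_i = (∂F_i/∂u) du + (∂F_i/∂v) dv.
  For the x component: f_1(F) = -6*u^2 - 7*u*v + 3; d F_1 = (2*v) du + (2*u) dv
  For the y component: f_2(F) = 6*u^2 + u*v - 3; d F_2 = (2*u) du + (0) dv
  For the z component: f_3(F) = 3*u^2 + 2*u*v - 2; d F_3 = (6*u + v) du + (u) dv
Combining and collecting du, dv coefficients:
  coeff of du: 30*u^3 + 5*u^2*v - 12*u*v^2 - 18*u + 4*v
  coeff of dv: u*(-9*u^2 - 12*u*v + 4)
F^* omega = (30*u^3 + 5*u^2*v - 12*u*v^2 - 18*u + 4*v) du + (u*(-9*u^2 - 12*u*v + 4)) dv.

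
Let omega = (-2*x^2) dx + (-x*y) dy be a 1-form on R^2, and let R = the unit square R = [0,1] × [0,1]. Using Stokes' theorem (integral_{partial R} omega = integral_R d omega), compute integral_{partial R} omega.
integral_(partial R) omega = -1/2

Stokes: integral_partial_R omega = integral_R d omega with d omega = (∂Q/∂x - ∂P/∂y) dx ∧ dy.
  ∂Q/∂x = -y
  ∂P/∂y = 0
  integrand = ∂Q/∂x - ∂P/∂y = -y.
Integrating over R: integral_0^1 integral_0^1 (-y) dx dy = -1/2.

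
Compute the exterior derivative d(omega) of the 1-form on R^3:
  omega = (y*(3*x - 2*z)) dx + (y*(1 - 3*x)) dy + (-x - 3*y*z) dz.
d(omega) = (-3*x - 3*y + 2*z) dx ∧ dy + (2*y - 1) dx ∧ dz + (-3*z) dy ∧ dz

For a 1-form omega = sum_i f_i dx_i, the exterior derivative is
  d(omega) = sum_{i < j} (∂f_j/∂x_i - ∂f_i/∂x_j) dx_i ∧ dx_j.
  coefficient of dx ∧ dy: ∂f_2/∂x - ∂f_1/∂y = ∂(y*(1 - 3*x))/∂x - ∂(y*(3*x - 2*z))/∂y = -3*x - 3*y + 2*z
  coefficient of dx ∧ dz: ∂f_3/∂x - ∂f_1/∂z = ∂(-x - 3*y*z)/∂x - ∂(y*(3*x - 2*z))/∂z = 2*y - 1
  coefficient of dy ∧ dz: ∂f_3/∂y - ∂f_2/∂z = ∂(-x - 3*y*z)/∂y - ∂(y*(1 - 3*x))/∂z = -3*z
Assembling: d(omega) = (-3*x - 3*y + 2*z) dx ∧ dy + (2*y - 1) dx ∧ dz + (-3*z) dy ∧ dz.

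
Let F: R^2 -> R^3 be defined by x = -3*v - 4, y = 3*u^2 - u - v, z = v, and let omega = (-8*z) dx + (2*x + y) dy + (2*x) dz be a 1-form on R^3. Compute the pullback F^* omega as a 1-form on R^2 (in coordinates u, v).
F^* omega = (18*u^3 - 9*u^2 - 42*u*v - 47*u + 7*v + 8) du + (-3*u^2 + u + 25*v) dv

Using F^*(f dg) = (f ∘ F) d(g ∘ F), substitute each coordinate x_i by F_i(u, v) in f_i, and replace dx_i by d F_i = (∂F_i/∂u) du + (∂F_i/∂v) dv.
  For the x component: f_1(F) = -8*v; d F_1 = (0) du + (-3) dv
  For the y component: f_2(F) = 3*u^2 - u - 7*v - 8; d F_2 = (6*u - 1) du + (-1) dv
  For the z component: f_3(F) = -6*v - 8; d F_3 = (0) du + (1) dv
Combining and collecting du, dv coefficients:
  coeff of du: 18*u^3 - 9*u^2 - 42*u*v - 47*u + 7*v + 8
  coeff of dv: -3*u^2 + u + 25*v
F^* omega = (18*u^3 - 9*u^2 - 42*u*v - 47*u + 7*v + 8) du + (-3*u^2 + u + 25*v) dv.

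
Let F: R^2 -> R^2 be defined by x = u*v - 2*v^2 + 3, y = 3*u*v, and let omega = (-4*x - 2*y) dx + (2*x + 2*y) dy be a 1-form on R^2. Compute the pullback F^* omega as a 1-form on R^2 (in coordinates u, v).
F^* omega = (2*v*(7*u*v - 2*v^2 + 3)) du + (14*u^2*v + 36*u*v^2 + 6*u - 32*v^3 + 48*v) dv

Using F^*(f dg) = (f ∘ F) d(g ∘ F), substitute each coordinate x_i by F_i(u, v) in f_i, and replace dx_i by d F_i = (∂F_i/∂u) du + (∂F_i/∂v) dv.
  For the x component: f_1(F) = -10*u*v + 8*v^2 - 12; d F_1 = (v) du + (u - 4*v) dv
  For the y component: f_2(F) = 8*u*v - 4*v^2 + 6; d F_2 = (3*v) du + (3*u) dv
Combining and collecting du, dv coefficients:
  coeff of du: 2*v*(7*u*v - 2*v^2 + 3)
  coeff of dv: 14*u^2*v + 36*u*v^2 + 6*u - 32*v^3 + 48*v
F^* omega = (2*v*(7*u*v - 2*v^2 + 3)) du + (14*u^2*v + 36*u*v^2 + 6*u - 32*v^3 + 48*v) dv.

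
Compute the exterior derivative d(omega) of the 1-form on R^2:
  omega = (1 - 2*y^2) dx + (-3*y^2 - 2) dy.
d(omega) = (4*y) dx ∧ dy

For a 1-form omega = sum_i f_i dx_i, the exterior derivative is
  d(omega) = sum_{i < j} (∂f_j/∂x_i - ∂f_i/∂x_j) dx_i ∧ dx_j.
  coefficient of dx ∧ dy: ∂f_2/∂x - ∂f_1/∂y = ∂(-3*y^2 - 2)/∂x - ∂(1 - 2*y^2)/∂y = 4*y
Assembling: d(omega) = (4*y) dx ∧ dy.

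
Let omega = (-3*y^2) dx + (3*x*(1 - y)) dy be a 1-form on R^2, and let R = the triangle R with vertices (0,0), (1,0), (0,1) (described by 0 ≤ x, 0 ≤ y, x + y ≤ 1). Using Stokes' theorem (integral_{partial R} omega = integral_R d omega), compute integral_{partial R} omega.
integral_(partial R) omega = 2

Stokes: integral_partial_R omega = integral_R d omega with d omega = (∂Q/∂x - ∂P/∂y) dx ∧ dy.
  ∂Q/∂x = 3 - 3*y
  ∂P/∂y = -6*y
  integrand = ∂Q/∂x - ∂P/∂y = 3*y + 3.
Integrating over R: integral_0^1 integral_0^{1-x} (3*y + 3) dy dx = 2.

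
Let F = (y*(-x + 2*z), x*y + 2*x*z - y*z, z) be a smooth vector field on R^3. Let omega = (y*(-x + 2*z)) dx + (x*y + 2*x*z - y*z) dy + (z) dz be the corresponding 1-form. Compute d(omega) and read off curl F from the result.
d(omega) = (-2*x + y) dy ∧ dz + (2*y) dz ∧ dx + (x + y) dx ∧ dy; curl F = (-2*x + y, 2*y, x + y)

d omega = sum_{i<j} (∂f_j/∂x_i - ∂f_i/∂x_j) dx_i ∧ dx_j. Under the identification (dy ∧ dz, dz ∧ dx, dx ∧ dy) ↔ (e_x, e_y, e_z), the coefficients are exactly the components of curl F. Compute:
  ∂R/∂y - ∂Q/∂z = (0) - (2*x - y) = -2*x + y
  ∂P/∂z - ∂R/∂x = (2*y) - (0) = 2*y
  ∂Q/∂x - ∂P/∂y = (y + 2*z) - (-x + 2*z) = x + y.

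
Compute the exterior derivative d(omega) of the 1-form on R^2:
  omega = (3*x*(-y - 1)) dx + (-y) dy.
d(omega) = (3*x) dx ∧ dy

For a 1-form omega = sum_i f_i dx_i, the exterior derivative is
  d(omega) = sum_{i < j} (∂f_j/∂x_i - ∂f_i/∂x_j) dx_i ∧ dx_j.
  coefficient of dx ∧ dy: ∂f_2/∂x - ∂f_1/∂y = ∂(-y)/∂x - ∂(3*x*(-y - 1))/∂y = 3*x
Assembling: d(omega) = (3*x) dx ∧ dy.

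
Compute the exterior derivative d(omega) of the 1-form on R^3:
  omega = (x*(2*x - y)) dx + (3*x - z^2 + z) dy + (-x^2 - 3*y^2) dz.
d(omega) = (x + 3) dx ∧ dy + (-2*x) dx ∧ dz + (-6*y + 2*z - 1) dy ∧ dz

For a 1-form omega = sum_i f_i dx_i, the exterior derivative is
  d(omega) = sum_{i < j} (∂f_j/∂x_i - ∂f_i/∂x_j) dx_i ∧ dx_j.
  coefficient of dx ∧ dy: ∂f_2/∂x - ∂f_1/∂y = ∂(3*x - z^2 + z)/∂x - ∂(x*(2*x - y))/∂y = x + 3
  coefficient of dx ∧ dz: ∂f_3/∂x - ∂f_1/∂z = ∂(-x^2 - 3*y^2)/∂x - ∂(x*(2*x - y))/∂z = -2*x
  coefficient of dy ∧ dz: ∂f_3/∂y - ∂f_2/∂z = ∂(-x^2 - 3*y^2)/∂y - ∂(3*x - z^2 + z)/∂z = -6*y + 2*z - 1
Assembling: d(omega) = (x + 3) dx ∧ dy + (-2*x) dx ∧ dz + (-6*y + 2*z - 1) dy ∧ dz.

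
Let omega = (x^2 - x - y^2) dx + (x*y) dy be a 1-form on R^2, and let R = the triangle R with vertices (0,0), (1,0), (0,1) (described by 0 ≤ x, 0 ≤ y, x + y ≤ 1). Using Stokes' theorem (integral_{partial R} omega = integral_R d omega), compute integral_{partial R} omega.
integral_(partial R) omega = 1/2

Stokes: integral_partial_R omega = integral_R d omega with d omega = (∂Q/∂x - ∂P/∂y) dx ∧ dy.
  ∂Q/∂x = y
  ∂P/∂y = -2*y
  integrand = ∂Q/∂x - ∂P/∂y = 3*y.
Integrating over R: integral_0^1 integral_0^{1-x} (3*y) dy dx = 1/2.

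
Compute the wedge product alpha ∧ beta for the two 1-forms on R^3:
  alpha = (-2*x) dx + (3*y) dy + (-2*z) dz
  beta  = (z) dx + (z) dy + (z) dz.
alpha ∧ beta = (-z*(2*x + 3*y)) dx ∧ dy + (2*z*(-x + z)) dx ∧ dz + (z*(3*y + 2*z)) dy ∧ dz

Distribute the wedge, using dx_i ∧ dx_j = -dx_j ∧ dx_i and dx_i ∧ dx_i = 0. For each pair (i, j) with i < j, the coefficient of dx_i ∧ dx_j in alpha ∧ beta is (alpha_i * beta_j - alpha_j * beta_i). Collecting: alpha ∧ beta = (-z*(2*x + 3*y)) dx ∧ dy + (2*z*(-x + z)) dx ∧ dz + (z*(3*y + 2*z)) dy ∧ dz.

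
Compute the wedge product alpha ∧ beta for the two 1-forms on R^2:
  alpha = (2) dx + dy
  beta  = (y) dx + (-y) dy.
alpha ∧ beta = (-3*y) dx ∧ dy

Distribute the wedge, using dx_i ∧ dx_j = -dx_j ∧ dx_i and dx_i ∧ dx_i = 0. For each pair (i, j) with i < j, the coefficient of dx_i ∧ dx_j in alpha ∧ beta is (alpha_i * beta_j - alpha_j * beta_i). Collecting: alpha ∧ beta = (-3*y) dx ∧ dy.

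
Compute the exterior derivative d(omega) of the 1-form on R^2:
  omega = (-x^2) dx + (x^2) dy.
d(omega) = (2*x) dx ∧ dy

For a 1-form omega = sum_i f_i dx_i, the exterior derivative is
  d(omega) = sum_{i < j} (∂f_j/∂x_i - ∂f_i/∂x_j) dx_i ∧ dx_j.
  coefficient of dx ∧ dy: ∂f_2/∂x - ∂f_1/∂y = ∂(x^2)/∂x - ∂(-x^2)/∂y = 2*x
Assembling: d(omega) = (2*x) dx ∧ dy.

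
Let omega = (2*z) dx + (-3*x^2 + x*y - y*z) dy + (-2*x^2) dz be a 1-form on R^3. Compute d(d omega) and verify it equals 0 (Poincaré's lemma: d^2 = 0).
d(d omega) = 0

Step 1: d omega = sum_{i<j} (∂f_j/∂x_i - ∂f_i/∂x_j) dx_i ∧ dx_j:
  coeff of dx ∧ dy: -6*x + y
  coeff of dx ∧ dz: -4*x - 2
  coeff of dy ∧ dz: y
Step 2: Apply d again to each 2-form coefficient. The only possible 3-form in R^3 is dx ∧ dy ∧ dz, with coefficient
  ∂(coeff of dy∧dz)/∂x - ∂(coeff of dx∧dz)/∂y + ∂(coeff of dx∧dy)/∂z
  = ∂/∂x (y) - ∂/∂y (-4*x - 2) + ∂/∂z (-6*x + y).
Each of these terms simplifies to sums of mixed partials that cancel in pairs. The result is 0 (by equality of mixed partials for smooth functions — Schwarz / Clairaut).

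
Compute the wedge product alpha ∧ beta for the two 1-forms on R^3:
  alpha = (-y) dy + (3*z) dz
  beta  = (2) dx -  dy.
alpha ∧ beta = (2*y) dx ∧ dy + (-6*z) dx ∧ dz + (3*z) dy ∧ dz

Distribute the wedge, using dx_i ∧ dx_j = -dx_j ∧ dx_i and dx_i ∧ dx_i = 0. For each pair (i, j) with i < j, the coefficient of dx_i ∧ dx_j in alpha ∧ beta is (alpha_i * beta_j - alpha_j * beta_i). Collecting: alpha ∧ beta = (2*y) dx ∧ dy + (-6*z) dx ∧ dz + (3*z) dy ∧ dz.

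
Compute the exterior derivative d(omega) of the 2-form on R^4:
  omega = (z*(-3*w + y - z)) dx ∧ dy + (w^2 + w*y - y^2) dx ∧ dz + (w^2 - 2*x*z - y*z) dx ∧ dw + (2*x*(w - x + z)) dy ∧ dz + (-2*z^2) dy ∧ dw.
d(omega) = (-2*w - 4*x + 3*y) dx ∧ dy ∧ dz + (-2*z) dx ∧ dy ∧ dw + (2*w + 2*x + 2*y) dx ∧ dz ∧ dw + (2*x + 4*z) dy ∧ dz ∧ dw

For a 2-form omega = sum_{i<j} g_{ij} dx_i ∧ dx_j, the exterior derivative is
  d(omega) = sum_{i<j} d(g_{ij}) ∧ dx_i ∧ dx_j = sum_{i<j, k} (∂g_{ij}/∂x_k) dx_k ∧ dx_i ∧ dx_j.
Expand each term, using dx_k ∧ dx_i ∧ dx_j = sgn(permutation) dx_{(a)} ∧ dx_{(b)} ∧ dx_{(c)} with (a < b < c) sorted:
  d(z*(-3*w + y - z)) includes (∂/∂z)(z*(-3*w + y - z)) dz = (-3*w + y - 2*z) dz, which multiplied by dx ∧ dy gives (-3*w + y - 2*z) dx ∧ dy ∧ dz
  d(z*(-3*w + y - z)) includes (∂/∂w)(z*(-3*w + y - z)) dw = (-3*z) dw, which multiplied by dx ∧ dy gives (-3*z) dx ∧ dy ∧ dw
  d(w^2 + w*y - y^2) includes (∂/∂y)(w^2 + w*y - y^2) dy = (w - 2*y) dy, which multiplied by dx ∧ dz gives (-w + 2*y) dx ∧ dy ∧ dz
  d(w^2 + w*y - y^2) includes (∂/∂w)(w^2 + w*y - y^2) dw = (2*w + y) dw, which multiplied by dx ∧ dz gives (2*w + y) dx ∧ dz ∧ dw
  d(w^2 - 2*x*z - y*z) includes (∂/∂y)(w^2 - 2*x*z - y*z) dy = (-z) dy, which multiplied by dx ∧ dw gives (z) dx ∧ dy ∧ dw
  d(w^2 - 2*x*z - y*z) includes (∂/∂z)(w^2 - 2*x*z - y*z) dz = (-2*x - y) dz, which multiplied by dx ∧ dw gives (2*x + y) dx ∧ dz ∧ dw
  d(2*x*(w - x + z)) includes (∂/∂x)(2*x*(w - x + z)) dx = (2*w - 4*x + 2*z) dx, which multiplied by dy ∧ dz gives (2*w - 4*x + 2*z) dx ∧ dy ∧ dz
  d(2*x*(w - x + z)) includes (∂/∂w)(2*x*(w - x + z)) dw = (2*x) dw, which multiplied by dy ∧ dz gives (2*x) dy ∧ dz ∧ dw
  d(-2*z^2) includes (∂/∂z)(-2*z^2) dz = (-4*z) dz, which multiplied by dy ∧ dw gives (4*z) dy ∧ dz ∧ dw
Collecting like 3-forms: d(omega) = (-2*w - 4*x + 3*y) dx ∧ dy ∧ dz + (-2*z) dx ∧ dy ∧ dw + (2*w + 2*x + 2*y) dx ∧ dz ∧ dw + (2*x + 4*z) dy ∧ dz ∧ dw.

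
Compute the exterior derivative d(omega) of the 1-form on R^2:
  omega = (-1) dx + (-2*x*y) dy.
d(omega) = (-2*y) dx ∧ dy

For a 1-form omega = sum_i f_i dx_i, the exterior derivative is
  d(omega) = sum_{i < j} (∂f_j/∂x_i - ∂f_i/∂x_j) dx_i ∧ dx_j.
  coefficient of dx ∧ dy: ∂f_2/∂x - ∂f_1/∂y = ∂(-2*x*y)/∂x - ∂(-1)/∂y = -2*y
Assembling: d(omega) = (-2*y) dx ∧ dy.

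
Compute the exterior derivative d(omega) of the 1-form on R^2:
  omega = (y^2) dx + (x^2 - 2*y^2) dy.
d(omega) = (2*x - 2*y) dx ∧ dy

For a 1-form omega = sum_i f_i dx_i, the exterior derivative is
  d(omega) = sum_{i < j} (∂f_j/∂x_i - ∂f_i/∂x_j) dx_i ∧ dx_j.
  coefficient of dx ∧ dy: ∂f_2/∂x - ∂f_1/∂y = ∂(x^2 - 2*y^2)/∂x - ∂(y^2)/∂y = 2*x - 2*y
Assembling: d(omega) = (2*x - 2*y) dx ∧ dy.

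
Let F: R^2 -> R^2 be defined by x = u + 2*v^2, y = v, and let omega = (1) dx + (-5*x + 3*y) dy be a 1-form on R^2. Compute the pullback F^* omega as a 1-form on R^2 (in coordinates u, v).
F^* omega = (1) du + (-5*u - 10*v^2 + 7*v) dv

Using F^*(f dg) = (f ∘ F) d(g ∘ F), substitute each coordinate x_i by F_i(u, v) in f_i, and replace dx_i by d F_i = (∂F_i/∂u) du + (∂F_i/∂v) dv.
  For the x component: f_1(F) = 1; d F_1 = (1) du + (4*v) dv
  For the y component: f_2(F) = -5*u - 10*v^2 + 3*v; d F_2 = (0) du + (1) dv
Combining and collecting du, dv coefficients:
  coeff of du: 1
  coeff of dv: -5*u - 10*v^2 + 7*v
F^* omega = (1) du + (-5*u - 10*v^2 + 7*v) dv.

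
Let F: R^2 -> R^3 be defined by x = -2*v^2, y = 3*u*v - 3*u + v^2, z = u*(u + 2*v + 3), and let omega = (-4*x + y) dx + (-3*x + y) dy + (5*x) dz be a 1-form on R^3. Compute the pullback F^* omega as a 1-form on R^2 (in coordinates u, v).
F^* omega = (-11*u*v^2 - 18*u*v + 9*u + v^3 - 51*v^2) du + (9*u^2*v - 9*u^2 - 5*u*v^2 + 6*u*v - 22*v^3) dv

Using F^*(f dg) = (f ∘ F) d(g ∘ F), substitute each coordinate x_i by F_i(u, v) in f_i, and replace dx_i by d F_i = (∂F_i/∂u) du + (∂F_i/∂v) dv.
  For the x component: f_1(F) = 3*u*v - 3*u + 9*v^2; d F_1 = (0) du + (-4*v) dv
  For the y component: f_2(F) = 3*u*v - 3*u + 7*v^2; d F_2 = (3*v - 3) du + (3*u + 2*v) dv
  For the z component: f_3(F) = -10*v^2; d F_3 = (2*u + 2*v + 3) du + (2*u) dv
Combining and collecting du, dv coefficients:
  coeff of du: -11*u*v^2 - 18*u*v + 9*u + v^3 - 51*v^2
  coeff of dv: 9*u^2*v - 9*u^2 - 5*u*v^2 + 6*u*v - 22*v^3
F^* omega = (-11*u*v^2 - 18*u*v + 9*u + v^3 - 51*v^2) du + (9*u^2*v - 9*u^2 - 5*u*v^2 + 6*u*v - 22*v^3) dv.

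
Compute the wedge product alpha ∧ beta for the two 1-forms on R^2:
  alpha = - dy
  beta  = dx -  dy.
alpha ∧ beta = (1) dx ∧ dy

Distribute the wedge, using dx_i ∧ dx_j = -dx_j ∧ dx_i and dx_i ∧ dx_i = 0. For each pair (i, j) with i < j, the coefficient of dx_i ∧ dx_j in alpha ∧ beta is (alpha_i * beta_j - alpha_j * beta_i). Collecting: alpha ∧ beta = (1) dx ∧ dy.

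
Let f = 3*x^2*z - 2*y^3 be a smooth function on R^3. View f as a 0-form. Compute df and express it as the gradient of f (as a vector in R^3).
df = (6*x*z) dx + (-6*y^2) dy + (3*x^2) dz; grad f = (6*x*z, -6*y^2, 3*x^2)

For a 0-form f, d f = (∂f/∂x) dx + (∂f/∂y) dy + (∂f/∂z) dz. The components of the vector representation are exactly the entries of grad f in Cartesian coordinates:
  ∂f/∂x = 6*x*z
  ∂f/∂y = -6*y^2
  ∂f/∂z = 3*x^2.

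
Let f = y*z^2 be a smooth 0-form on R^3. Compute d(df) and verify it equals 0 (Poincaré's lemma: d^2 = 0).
d(df) = 0

Step 1: df = sum_i (∂f/∂x_i) dx_i = (0) dx + (z^2) dy + (2*y*z) dz.
Step 2: Apply d again. Using the 1-form formula, the coefficient of dx ∧ dy in d(df) is ∂^2 f/∂x ∂y - ∂^2 f/∂y ∂x = (0) - (0) = 0 (equality of mixed partials for smooth f).
Similarly for dx ∧ dz and dy ∧ dz — all coefficients vanish. So d(df) = 0.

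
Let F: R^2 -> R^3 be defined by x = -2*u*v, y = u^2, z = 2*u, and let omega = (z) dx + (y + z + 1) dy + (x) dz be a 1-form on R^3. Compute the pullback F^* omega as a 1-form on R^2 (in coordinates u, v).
F^* omega = (2*u*(u^2 + 2*u - 4*v + 1)) du + (-4*u^2) dv

Using F^*(f dg) = (f ∘ F) d(g ∘ F), substitute each coordinate x_i by F_i(u, v) in f_i, and replace dx_i by d F_i = (∂F_i/∂u) du + (∂F_i/∂v) dv.
  For the x component: f_1(F) = 2*u; d F_1 = (-2*v) du + (-2*u) dv
  For the y component: f_2(F) = u^2 + 2*u + 1; d F_2 = (2*u) du + (0) dv
  For the z component: f_3(F) = -2*u*v; d F_3 = (2) du + (0) dv
Combining and collecting du, dv coefficients:
  coeff of du: 2*u*(u^2 + 2*u - 4*v + 1)
  coeff of dv: -4*u^2
F^* omega = (2*u*(u^2 + 2*u - 4*v + 1)) du + (-4*u^2) dv.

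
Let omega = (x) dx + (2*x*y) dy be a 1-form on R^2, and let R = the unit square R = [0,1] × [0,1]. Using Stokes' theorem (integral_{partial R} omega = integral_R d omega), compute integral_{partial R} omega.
integral_(partial R) omega = 1

Stokes: integral_partial_R omega = integral_R d omega with d omega = (∂Q/∂x - ∂P/∂y) dx ∧ dy.
  ∂Q/∂x = 2*y
  ∂P/∂y = 0
  integrand = ∂Q/∂x - ∂P/∂y = 2*y.
Integrating over R: integral_0^1 integral_0^1 (2*y) dx dy = 1.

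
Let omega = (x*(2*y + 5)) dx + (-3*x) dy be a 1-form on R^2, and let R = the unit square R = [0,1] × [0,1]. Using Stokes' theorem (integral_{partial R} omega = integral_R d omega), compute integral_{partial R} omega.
integral_(partial R) omega = -4

Stokes: integral_partial_R omega = integral_R d omega with d omega = (∂Q/∂x - ∂P/∂y) dx ∧ dy.
  ∂Q/∂x = -3
  ∂P/∂y = 2*x
  integrand = ∂Q/∂x - ∂P/∂y = -2*x - 3.
Integrating over R: integral_0^1 integral_0^1 (-2*x - 3) dx dy = -4.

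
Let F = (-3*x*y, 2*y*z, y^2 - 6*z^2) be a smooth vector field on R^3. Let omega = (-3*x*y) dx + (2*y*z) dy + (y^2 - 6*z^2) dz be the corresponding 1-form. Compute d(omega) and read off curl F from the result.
d(omega) = (0) dy ∧ dz + (0) dz ∧ dx + (3*x) dx ∧ dy; curl F = (0, 0, 3*x)

d omega = sum_{i<j} (∂f_j/∂x_i - ∂f_i/∂x_j) dx_i ∧ dx_j. Under the identification (dy ∧ dz, dz ∧ dx, dx ∧ dy) ↔ (e_x, e_y, e_z), the coefficients are exactly the components of curl F. Compute:
  ∂R/∂y - ∂Q/∂z = (2*y) - (2*y) = 0
  ∂P/∂z - ∂R/∂x = (0) - (0) = 0
  ∂Q/∂x - ∂P/∂y = (0) - (-3*x) = 3*x.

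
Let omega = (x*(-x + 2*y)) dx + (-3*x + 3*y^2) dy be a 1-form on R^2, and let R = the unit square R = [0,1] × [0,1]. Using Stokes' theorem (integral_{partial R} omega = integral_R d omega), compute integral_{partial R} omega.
integral_(partial R) omega = -4

Stokes: integral_partial_R omega = integral_R d omega with d omega = (∂Q/∂x - ∂P/∂y) dx ∧ dy.
  ∂Q/∂x = -3
  ∂P/∂y = 2*x
  integrand = ∂Q/∂x - ∂P/∂y = -2*x - 3.
Integrating over R: integral_0^1 integral_0^1 (-2*x - 3) dx dy = -4.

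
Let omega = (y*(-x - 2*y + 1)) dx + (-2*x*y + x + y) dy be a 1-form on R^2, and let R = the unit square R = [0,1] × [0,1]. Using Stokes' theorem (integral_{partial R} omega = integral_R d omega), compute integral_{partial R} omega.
integral_(partial R) omega = 3/2

Stokes: integral_partial_R omega = integral_R d omega with d omega = (∂Q/∂x - ∂P/∂y) dx ∧ dy.
  ∂Q/∂x = 1 - 2*y
  ∂P/∂y = -x - 4*y + 1
  integrand = ∂Q/∂x - ∂P/∂y = x + 2*y.
Integrating over R: integral_0^1 integral_0^1 (x + 2*y) dx dy = 3/2.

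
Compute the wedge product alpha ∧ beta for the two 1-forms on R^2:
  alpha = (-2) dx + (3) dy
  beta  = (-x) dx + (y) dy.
alpha ∧ beta = (3*x - 2*y) dx ∧ dy

Distribute the wedge, using dx_i ∧ dx_j = -dx_j ∧ dx_i and dx_i ∧ dx_i = 0. For each pair (i, j) with i < j, the coefficient of dx_i ∧ dx_j in alpha ∧ beta is (alpha_i * beta_j - alpha_j * beta_i). Collecting: alpha ∧ beta = (3*x - 2*y) dx ∧ dy.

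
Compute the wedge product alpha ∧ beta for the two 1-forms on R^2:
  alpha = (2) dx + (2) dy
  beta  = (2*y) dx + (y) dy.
alpha ∧ beta = (-2*y) dx ∧ dy

Distribute the wedge, using dx_i ∧ dx_j = -dx_j ∧ dx_i and dx_i ∧ dx_i = 0. For each pair (i, j) with i < j, the coefficient of dx_i ∧ dx_j in alpha ∧ beta is (alpha_i * beta_j - alpha_j * beta_i). Collecting: alpha ∧ beta = (-2*y) dx ∧ dy.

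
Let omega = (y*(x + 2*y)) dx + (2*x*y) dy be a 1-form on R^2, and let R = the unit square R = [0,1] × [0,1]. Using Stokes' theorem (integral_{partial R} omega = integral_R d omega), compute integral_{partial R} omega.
integral_(partial R) omega = -3/2

Stokes: integral_partial_R omega = integral_R d omega with d omega = (∂Q/∂x - ∂P/∂y) dx ∧ dy.
  ∂Q/∂x = 2*y
  ∂P/∂y = x + 4*y
  integrand = ∂Q/∂x - ∂P/∂y = -x - 2*y.
Integrating over R: integral_0^1 integral_0^1 (-x - 2*y) dx dy = -3/2.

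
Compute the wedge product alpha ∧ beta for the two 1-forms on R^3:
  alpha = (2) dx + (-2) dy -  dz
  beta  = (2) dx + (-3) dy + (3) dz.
alpha ∧ beta = (-2) dx ∧ dy + (8) dx ∧ dz + (-9) dy ∧ dz

Distribute the wedge, using dx_i ∧ dx_j = -dx_j ∧ dx_i and dx_i ∧ dx_i = 0. For each pair (i, j) with i < j, the coefficient of dx_i ∧ dx_j in alpha ∧ beta is (alpha_i * beta_j - alpha_j * beta_i). Collecting: alpha ∧ beta = (-2) dx ∧ dy + (8) dx ∧ dz + (-9) dy ∧ dz.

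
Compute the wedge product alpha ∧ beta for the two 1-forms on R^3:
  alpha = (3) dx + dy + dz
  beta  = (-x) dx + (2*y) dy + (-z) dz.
alpha ∧ beta = (x + 6*y) dx ∧ dy + (x - 3*z) dx ∧ dz + (-2*y - z) dy ∧ dz

Distribute the wedge, using dx_i ∧ dx_j = -dx_j ∧ dx_i and dx_i ∧ dx_i = 0. For each pair (i, j) with i < j, the coefficient of dx_i ∧ dx_j in alpha ∧ beta is (alpha_i * beta_j - alpha_j * beta_i). Collecting: alpha ∧ beta = (x + 6*y) dx ∧ dy + (x - 3*z) dx ∧ dz + (-2*y - z) dy ∧ dz.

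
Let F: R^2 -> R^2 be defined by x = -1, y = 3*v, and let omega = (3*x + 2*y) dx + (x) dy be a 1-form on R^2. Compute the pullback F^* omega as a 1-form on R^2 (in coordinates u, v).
F^* omega = (-3) dv

Using F^*(f dg) = (f ∘ F) d(g ∘ F), substitute each coordinate x_i by F_i(u, v) in f_i, and replace dx_i by d F_i = (∂F_i/∂u) du + (∂F_i/∂v) dv.
  For the x component: f_1(F) = 6*v - 3; d F_1 = (0) du + (0) dv
  For the y component: f_2(F) = -1; d F_2 = (0) du + (3) dv
Combining and collecting du, dv coefficients:
  coeff of du: 0
  coeff of dv: -3
F^* omega = (-3) dv.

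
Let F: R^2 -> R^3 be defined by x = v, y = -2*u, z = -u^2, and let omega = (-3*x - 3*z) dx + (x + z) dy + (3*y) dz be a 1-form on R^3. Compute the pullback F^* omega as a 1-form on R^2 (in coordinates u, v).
F^* omega = (14*u^2 - 2*v) du + (3*u^2 - 3*v) dv

Using F^*(f dg) = (f ∘ F) d(g ∘ F), substitute each coordinate x_i by F_i(u, v) in f_i, and replace dx_i by d F_i = (∂F_i/∂u) du + (∂F_i/∂v) dv.
  For the x component: f_1(F) = 3*u^2 - 3*v; d F_1 = (0) du + (1) dv
  For the y component: f_2(F) = -u^2 + v; d F_2 = (-2) du + (0) dv
  For the z component: f_3(F) = -6*u; d F_3 = (-2*u) du + (0) dv
Combining and collecting du, dv coefficients:
  coeff of du: 14*u^2 - 2*v
  coeff of dv: 3*u^2 - 3*v
F^* omega = (14*u^2 - 2*v) du + (3*u^2 - 3*v) dv.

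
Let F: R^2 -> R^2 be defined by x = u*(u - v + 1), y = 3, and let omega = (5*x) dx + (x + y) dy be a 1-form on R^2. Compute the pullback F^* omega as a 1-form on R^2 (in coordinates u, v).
F^* omega = (5*u*(2*u^2 - 3*u*v + 3*u + v^2 - 2*v + 1)) du + (5*u^2*(-u + v - 1)) dv

Using F^*(f dg) = (f ∘ F) d(g ∘ F), substitute each coordinate x_i by F_i(u, v) in f_i, and replace dx_i by d F_i = (∂F_i/∂u) du + (∂F_i/∂v) dv.
  For the x component: f_1(F) = 5*u*(u - v + 1); d F_1 = (2*u - v + 1) du + (-u) dv
  For the y component: f_2(F) = u^2 - u*v + u + 3; d F_2 = (0) du + (0) dv
Combining and collecting du, dv coefficients:
  coeff of du: 5*u*(2*u^2 - 3*u*v + 3*u + v^2 - 2*v + 1)
  coeff of dv: 5*u^2*(-u + v - 1)
F^* omega = (5*u*(2*u^2 - 3*u*v + 3*u + v^2 - 2*v + 1)) du + (5*u^2*(-u + v - 1)) dv.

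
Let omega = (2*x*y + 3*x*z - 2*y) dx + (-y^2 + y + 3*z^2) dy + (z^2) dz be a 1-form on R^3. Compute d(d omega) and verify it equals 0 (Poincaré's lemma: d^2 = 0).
d(d omega) = 0

Step 1: d omega = sum_{i<j} (∂f_j/∂x_i - ∂f_i/∂x_j) dx_i ∧ dx_j:
  coeff of dx ∧ dy: 2 - 2*x
  coeff of dx ∧ dz: -3*x
  coeff of dy ∧ dz: -6*z
Step 2: Apply d again to each 2-form coefficient. The only possible 3-form in R^3 is dx ∧ dy ∧ dz, with coefficient
  ∂(coeff of dy∧dz)/∂x - ∂(coeff of dx∧dz)/∂y + ∂(coeff of dx∧dy)/∂z
  = ∂/∂x (-6*z) - ∂/∂y (-3*x) + ∂/∂z (2 - 2*x).
Each of these terms simplifies to sums of mixed partials that cancel in pairs. The result is 0 (by equality of mixed partials for smooth functions — Schwarz / Clairaut).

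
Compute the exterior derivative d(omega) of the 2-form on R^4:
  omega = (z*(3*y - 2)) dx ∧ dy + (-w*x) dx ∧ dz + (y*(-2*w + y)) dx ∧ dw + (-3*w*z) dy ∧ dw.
d(omega) = (3*y - 2) dx ∧ dy ∧ dz + (-x) dx ∧ dz ∧ dw + (2*w - 2*y) dx ∧ dy ∧ dw + (3*w) dy ∧ dz ∧ dw

For a 2-form omega = sum_{i<j} g_{ij} dx_i ∧ dx_j, the exterior derivative is
  d(omega) = sum_{i<j} d(g_{ij}) ∧ dx_i ∧ dx_j = sum_{i<j, k} (∂g_{ij}/∂x_k) dx_k ∧ dx_i ∧ dx_j.
Expand each term, using dx_k ∧ dx_i ∧ dx_j = sgn(permutation) dx_{(a)} ∧ dx_{(b)} ∧ dx_{(c)} with (a < b < c) sorted:
  d(z*(3*y - 2)) includes (∂/∂z)(z*(3*y - 2)) dz = (3*y - 2) dz, which multiplied by dx ∧ dy gives (3*y - 2) dx ∧ dy ∧ dz
  d(-w*x) includes (∂/∂w)(-w*x) dw = (-x) dw, which multiplied by dx ∧ dz gives (-x) dx ∧ dz ∧ dw
  d(y*(-2*w + y)) includes (∂/∂y)(y*(-2*w + y)) dy = (-2*w + 2*y) dy, which multiplied by dx ∧ dw gives (2*w - 2*y) dx ∧ dy ∧ dw
  d(-3*w*z) includes (∂/∂z)(-3*w*z) dz = (-3*w) dz, which multiplied by dy ∧ dw gives (3*w) dy ∧ dz ∧ dw
Collecting like 3-forms: d(omega) = (3*y - 2) dx ∧ dy ∧ dz + (-x) dx ∧ dz ∧ dw + (2*w - 2*y) dx ∧ dy ∧ dw + (3*w) dy ∧ dz ∧ dw.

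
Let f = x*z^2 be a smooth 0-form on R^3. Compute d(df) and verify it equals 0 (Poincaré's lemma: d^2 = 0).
d(df) = 0

Step 1: df = sum_i (∂f/∂x_i) dx_i = (z^2) dx + (0) dy + (2*x*z) dz.
Step 2: Apply d again. Using the 1-form formula, the coefficient of dx ∧ dy in d(df) is ∂^2 f/∂x ∂y - ∂^2 f/∂y ∂x = (0) - (0) = 0 (equality of mixed partials for smooth f).
Similarly for dx ∧ dz and dy ∧ dz — all coefficients vanish. So d(df) = 0.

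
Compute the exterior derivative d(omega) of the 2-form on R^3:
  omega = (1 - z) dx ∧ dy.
d(omega) = (-1) dx ∧ dy ∧ dz

For a 2-form omega = sum_{i<j} g_{ij} dx_i ∧ dx_j, the exterior derivative is
  d(omega) = sum_{i<j} d(g_{ij}) ∧ dx_i ∧ dx_j = sum_{i<j, k} (∂g_{ij}/∂x_k) dx_k ∧ dx_i ∧ dx_j.
Expand each term, using dx_k ∧ dx_i ∧ dx_j = sgn(permutation) dx_{(a)} ∧ dx_{(b)} ∧ dx_{(c)} with (a < b < c) sorted:
  d(1 - z) includes (∂/∂z)(1 - z) dz = (-1) dz, which multiplied by dx ∧ dy gives (-1) dx ∧ dy ∧ dz
Collecting like 3-forms: d(omega) = (-1) dx ∧ dy ∧ dz.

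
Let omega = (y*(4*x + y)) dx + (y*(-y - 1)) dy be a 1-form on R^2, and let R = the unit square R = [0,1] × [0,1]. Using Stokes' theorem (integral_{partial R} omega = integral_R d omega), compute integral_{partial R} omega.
integral_(partial R) omega = -3

Stokes: integral_partial_R omega = integral_R d omega with d omega = (∂Q/∂x - ∂P/∂y) dx ∧ dy.
  ∂Q/∂x = 0
  ∂P/∂y = 4*x + 2*y
  integrand = ∂Q/∂x - ∂P/∂y = -4*x - 2*y.
Integrating over R: integral_0^1 integral_0^1 (-4*x - 2*y) dx dy = -3.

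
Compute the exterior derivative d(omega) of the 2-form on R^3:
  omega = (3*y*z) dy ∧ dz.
d(omega) = 0

For a 2-form omega = sum_{i<j} g_{ij} dx_i ∧ dx_j, the exterior derivative is
  d(omega) = sum_{i<j} d(g_{ij}) ∧ dx_i ∧ dx_j = sum_{i<j, k} (∂g_{ij}/∂x_k) dx_k ∧ dx_i ∧ dx_j.
Expand each term, using dx_k ∧ dx_i ∧ dx_j = sgn(permutation) dx_{(a)} ∧ dx_{(b)} ∧ dx_{(c)} with (a < b < c) sorted:

Collecting like 3-forms: d(omega) = 0.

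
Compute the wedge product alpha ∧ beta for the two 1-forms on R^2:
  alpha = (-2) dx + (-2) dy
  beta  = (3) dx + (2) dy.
alpha ∧ beta = (2) dx ∧ dy

Distribute the wedge, using dx_i ∧ dx_j = -dx_j ∧ dx_i and dx_i ∧ dx_i = 0. For each pair (i, j) with i < j, the coefficient of dx_i ∧ dx_j in alpha ∧ beta is (alpha_i * beta_j - alpha_j * beta_i). Collecting: alpha ∧ beta = (2) dx ∧ dy.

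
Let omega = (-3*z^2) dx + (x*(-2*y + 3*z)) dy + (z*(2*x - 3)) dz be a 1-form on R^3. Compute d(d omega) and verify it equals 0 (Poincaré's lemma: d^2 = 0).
d(d omega) = 0

Step 1: d omega = sum_{i<j} (∂f_j/∂x_i - ∂f_i/∂x_j) dx_i ∧ dx_j:
  coeff of dx ∧ dy: -2*y + 3*z
  coeff of dx ∧ dz: 8*z
  coeff of dy ∧ dz: -3*x
Step 2: Apply d again to each 2-form coefficient. The only possible 3-form in R^3 is dx ∧ dy ∧ dz, with coefficient
  ∂(coeff of dy∧dz)/∂x - ∂(coeff of dx∧dz)/∂y + ∂(coeff of dx∧dy)/∂z
  = ∂/∂x (-3*x) - ∂/∂y (8*z) + ∂/∂z (-2*y + 3*z).
Each of these terms simplifies to sums of mixed partials that cancel in pairs. The result is 0 (by equality of mixed partials for smooth functions — Schwarz / Clairaut).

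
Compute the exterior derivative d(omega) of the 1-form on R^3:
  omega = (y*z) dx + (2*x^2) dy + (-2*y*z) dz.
d(omega) = (4*x - z) dx ∧ dy + (-y) dx ∧ dz + (-2*z) dy ∧ dz

For a 1-form omega = sum_i f_i dx_i, the exterior derivative is
  d(omega) = sum_{i < j} (∂f_j/∂x_i - ∂f_i/∂x_j) dx_i ∧ dx_j.
  coefficient of dx ∧ dy: ∂f_2/∂x - ∂f_1/∂y = ∂(2*x^2)/∂x - ∂(y*z)/∂y = 4*x - z
  coefficient of dx ∧ dz: ∂f_3/∂x - ∂f_1/∂z = ∂(-2*y*z)/∂x - ∂(y*z)/∂z = -y
  coefficient of dy ∧ dz: ∂f_3/∂y - ∂f_2/∂z = ∂(-2*y*z)/∂y - ∂(2*x^2)/∂z = -2*z
Assembling: d(omega) = (4*x - z) dx ∧ dy + (-y) dx ∧ dz + (-2*z) dy ∧ dz.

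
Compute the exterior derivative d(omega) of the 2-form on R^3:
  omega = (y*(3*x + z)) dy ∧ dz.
d(omega) = (3*y) dx ∧ dy ∧ dz

For a 2-form omega = sum_{i<j} g_{ij} dx_i ∧ dx_j, the exterior derivative is
  d(omega) = sum_{i<j} d(g_{ij}) ∧ dx_i ∧ dx_j = sum_{i<j, k} (∂g_{ij}/∂x_k) dx_k ∧ dx_i ∧ dx_j.
Expand each term, using dx_k ∧ dx_i ∧ dx_j = sgn(permutation) dx_{(a)} ∧ dx_{(b)} ∧ dx_{(c)} with (a < b < c) sorted:
  d(y*(3*x + z)) includes (∂/∂x)(y*(3*x + z)) dx = (3*y) dx, which multiplied by dy ∧ dz gives (3*y) dx ∧ dy ∧ dz
Collecting like 3-forms: d(omega) = (3*y) dx ∧ dy ∧ dz.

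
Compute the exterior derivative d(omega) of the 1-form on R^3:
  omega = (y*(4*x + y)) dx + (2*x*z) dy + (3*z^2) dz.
d(omega) = (-4*x - 2*y + 2*z) dx ∧ dy + (-2*x) dy ∧ dz

For a 1-form omega = sum_i f_i dx_i, the exterior derivative is
  d(omega) = sum_{i < j} (∂f_j/∂x_i - ∂f_i/∂x_j) dx_i ∧ dx_j.
  coefficient of dx ∧ dy: ∂f_2/∂x - ∂f_1/∂y = ∂(2*x*z)/∂x - ∂(y*(4*x + y))/∂y = -4*x - 2*y + 2*z
  coefficient of dy ∧ dz: ∂f_3/∂y - ∂f_2/∂z = ∂(3*z^2)/∂y - ∂(2*x*z)/∂z = -2*x
Assembling: d(omega) = (-4*x - 2*y + 2*z) dx ∧ dy + (-2*x) dy ∧ dz.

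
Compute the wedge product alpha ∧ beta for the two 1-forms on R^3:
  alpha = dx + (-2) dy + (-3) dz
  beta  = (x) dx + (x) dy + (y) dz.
alpha ∧ beta = (3*x) dx ∧ dy + (3*x + y) dx ∧ dz + (3*x - 2*y) dy ∧ dz

Distribute the wedge, using dx_i ∧ dx_j = -dx_j ∧ dx_i and dx_i ∧ dx_i = 0. For each pair (i, j) with i < j, the coefficient of dx_i ∧ dx_j in alpha ∧ beta is (alpha_i * beta_j - alpha_j * beta_i). Collecting: alpha ∧ beta = (3*x) dx ∧ dy + (3*x + y) dx ∧ dz + (3*x - 2*y) dy ∧ dz.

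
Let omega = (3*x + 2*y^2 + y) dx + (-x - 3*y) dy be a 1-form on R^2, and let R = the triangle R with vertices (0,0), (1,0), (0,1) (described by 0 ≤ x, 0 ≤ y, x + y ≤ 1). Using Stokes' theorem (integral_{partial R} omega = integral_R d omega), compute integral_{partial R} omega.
integral_(partial R) omega = -5/3

Stokes: integral_partial_R omega = integral_R d omega with d omega = (∂Q/∂x - ∂P/∂y) dx ∧ dy.
  ∂Q/∂x = -1
  ∂P/∂y = 4*y + 1
  integrand = ∂Q/∂x - ∂P/∂y = -4*y - 2.
Integrating over R: integral_0^1 integral_0^{1-x} (-4*y - 2) dy dx = -5/3.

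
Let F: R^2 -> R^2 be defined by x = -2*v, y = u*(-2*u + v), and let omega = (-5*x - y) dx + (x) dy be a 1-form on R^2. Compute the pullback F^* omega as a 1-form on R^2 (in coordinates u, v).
F^* omega = (2*v*(4*u - v)) du + (-4*u^2 - 20*v) dv

Using F^*(f dg) = (f ∘ F) d(g ∘ F), substitute each coordinate x_i by F_i(u, v) in f_i, and replace dx_i by d F_i = (∂F_i/∂u) du + (∂F_i/∂v) dv.
  For the x component: f_1(F) = 2*u^2 - u*v + 10*v; d F_1 = (0) du + (-2) dv
  For the y component: f_2(F) = -2*v; d F_2 = (-4*u + v) du + (u) dv
Combining and collecting du, dv coefficients:
  coeff of du: 2*v*(4*u - v)
  coeff of dv: -4*u^2 - 20*v
F^* omega = (2*v*(4*u - v)) du + (-4*u^2 - 20*v) dv.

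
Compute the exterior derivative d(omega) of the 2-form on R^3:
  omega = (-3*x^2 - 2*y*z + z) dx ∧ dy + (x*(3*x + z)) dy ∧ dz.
d(omega) = (6*x - 2*y + z + 1) dx ∧ dy ∧ dz

For a 2-form omega = sum_{i<j} g_{ij} dx_i ∧ dx_j, the exterior derivative is
  d(omega) = sum_{i<j} d(g_{ij}) ∧ dx_i ∧ dx_j = sum_{i<j, k} (∂g_{ij}/∂x_k) dx_k ∧ dx_i ∧ dx_j.
Expand each term, using dx_k ∧ dx_i ∧ dx_j = sgn(permutation) dx_{(a)} ∧ dx_{(b)} ∧ dx_{(c)} with (a < b < c) sorted:
  d(-3*x^2 - 2*y*z + z) includes (∂/∂z)(-3*x^2 - 2*y*z + z) dz = (1 - 2*y) dz, which multiplied by dx ∧ dy gives (1 - 2*y) dx ∧ dy ∧ dz
  d(x*(3*x + z)) includes (∂/∂x)(x*(3*x + z)) dx = (6*x + z) dx, which multiplied by dy ∧ dz gives (6*x + z) dx ∧ dy ∧ dz
Collecting like 3-forms: d(omega) = (6*x - 2*y + z + 1) dx ∧ dy ∧ dz.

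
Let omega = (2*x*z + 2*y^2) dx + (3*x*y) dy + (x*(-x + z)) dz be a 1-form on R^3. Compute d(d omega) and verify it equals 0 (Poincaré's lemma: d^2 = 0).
d(d omega) = 0

Step 1: d omega = sum_{i<j} (∂f_j/∂x_i - ∂f_i/∂x_j) dx_i ∧ dx_j:
  coeff of dx ∧ dy: -y
  coeff of dx ∧ dz: -4*x + z
  coeff of dy ∧ dz: 0
Step 2: Apply d again to each 2-form coefficient. The only possible 3-form in R^3 is dx ∧ dy ∧ dz, with coefficient
  ∂(coeff of dy∧dz)/∂x - ∂(coeff of dx∧dz)/∂y + ∂(coeff of dx∧dy)/∂z
  = ∂/∂x (0) - ∂/∂y (-4*x + z) + ∂/∂z (-y).
Each of these terms simplifies to sums of mixed partials that cancel in pairs. The result is 0 (by equality of mixed partials for smooth functions — Schwarz / Clairaut).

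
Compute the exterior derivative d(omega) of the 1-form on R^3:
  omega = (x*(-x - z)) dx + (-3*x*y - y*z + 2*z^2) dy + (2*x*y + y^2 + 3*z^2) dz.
d(omega) = (-3*y) dx ∧ dy + (x + 2*y) dx ∧ dz + (2*x + 3*y - 4*z) dy ∧ dz

For a 1-form omega = sum_i f_i dx_i, the exterior derivative is
  d(omega) = sum_{i < j} (∂f_j/∂x_i - ∂f_i/∂x_j) dx_i ∧ dx_j.
  coefficient of dx ∧ dy: ∂f_2/∂x - ∂f_1/∂y = ∂(-3*x*y - y*z + 2*z^2)/∂x - ∂(x*(-x - z))/∂y = -3*y
  coefficient of dx ∧ dz: ∂f_3/∂x - ∂f_1/∂z = ∂(2*x*y + y^2 + 3*z^2)/∂x - ∂(x*(-x - z))/∂z = x + 2*y
  coefficient of dy ∧ dz: ∂f_3/∂y - ∂f_2/∂z = ∂(2*x*y + y^2 + 3*z^2)/∂y - ∂(-3*x*y - y*z + 2*z^2)/∂z = 2*x + 3*y - 4*z
Assembling: d(omega) = (-3*y) dx ∧ dy + (x + 2*y) dx ∧ dz + (2*x + 3*y - 4*z) dy ∧ dz.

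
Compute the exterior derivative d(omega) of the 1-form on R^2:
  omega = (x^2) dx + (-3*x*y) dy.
d(omega) = (-3*y) dx ∧ dy

For a 1-form omega = sum_i f_i dx_i, the exterior derivative is
  d(omega) = sum_{i < j} (∂f_j/∂x_i - ∂f_i/∂x_j) dx_i ∧ dx_j.
  coefficient of dx ∧ dy: ∂f_2/∂x - ∂f_1/∂y = ∂(-3*x*y)/∂x - ∂(x^2)/∂y = -3*y
Assembling: d(omega) = (-3*y) dx ∧ dy.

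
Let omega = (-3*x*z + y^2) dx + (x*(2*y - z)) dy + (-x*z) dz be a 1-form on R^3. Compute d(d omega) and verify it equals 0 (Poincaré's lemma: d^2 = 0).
d(d omega) = 0

Step 1: d omega = sum_{i<j} (∂f_j/∂x_i - ∂f_i/∂x_j) dx_i ∧ dx_j:
  coeff of dx ∧ dy: -z
  coeff of dx ∧ dz: 3*x - z
  coeff of dy ∧ dz: x
Step 2: Apply d again to each 2-form coefficient. The only possible 3-form in R^3 is dx ∧ dy ∧ dz, with coefficient
  ∂(coeff of dy∧dz)/∂x - ∂(coeff of dx∧dz)/∂y + ∂(coeff of dx∧dy)/∂z
  = ∂/∂x (x) - ∂/∂y (3*x - z) + ∂/∂z (-z).
Each of these terms simplifies to sums of mixed partials that cancel in pairs. The result is 0 (by equality of mixed partials for smooth functions — Schwarz / Clairaut).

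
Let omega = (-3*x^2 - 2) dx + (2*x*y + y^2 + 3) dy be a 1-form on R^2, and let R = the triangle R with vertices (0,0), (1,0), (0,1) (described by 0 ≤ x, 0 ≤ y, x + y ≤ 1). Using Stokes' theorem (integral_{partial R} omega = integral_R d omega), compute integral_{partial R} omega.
integral_(partial R) omega = 1/3

Stokes: integral_partial_R omega = integral_R d omega with d omega = (∂Q/∂x - ∂P/∂y) dx ∧ dy.
  ∂Q/∂x = 2*y
  ∂P/∂y = 0
  integrand = ∂Q/∂x - ∂P/∂y = 2*y.
Integrating over R: integral_0^1 integral_0^{1-x} (2*y) dy dx = 1/3.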